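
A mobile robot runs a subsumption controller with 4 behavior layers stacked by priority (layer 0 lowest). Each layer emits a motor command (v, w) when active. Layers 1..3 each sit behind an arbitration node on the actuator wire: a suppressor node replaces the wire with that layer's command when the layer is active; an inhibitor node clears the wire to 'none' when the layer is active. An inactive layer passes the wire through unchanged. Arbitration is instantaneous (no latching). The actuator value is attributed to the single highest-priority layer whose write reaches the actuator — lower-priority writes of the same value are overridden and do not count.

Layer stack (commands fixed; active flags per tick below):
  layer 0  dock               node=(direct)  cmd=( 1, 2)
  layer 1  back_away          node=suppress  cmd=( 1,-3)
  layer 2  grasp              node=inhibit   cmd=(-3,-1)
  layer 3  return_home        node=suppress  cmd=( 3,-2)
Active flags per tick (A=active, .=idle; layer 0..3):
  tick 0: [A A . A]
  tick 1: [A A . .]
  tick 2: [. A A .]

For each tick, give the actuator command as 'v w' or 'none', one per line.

tick 0:
  [0] dock on; wire := (1, 2)
  [1] back_away on (suppress); wire := (1, -3)
  [2] grasp off; pass (1, -3)
  [3] return_home on (suppress); wire := (3, -2)
  output (3, -2)
tick 1:
  [0] dock on; wire := (1, 2)
  [1] back_away on (suppress); wire := (1, -3)
  [2] grasp off; pass (1, -3)
  [3] return_home off; pass (1, -3)
  output (1, -3)
tick 2:
  [0] dock off; wire := none
  [1] back_away on (suppress); wire := (1, -3)
  [2] grasp on (inhibit); wire := none
  [3] return_home off; pass none
  output none

3 -2
1 -3
none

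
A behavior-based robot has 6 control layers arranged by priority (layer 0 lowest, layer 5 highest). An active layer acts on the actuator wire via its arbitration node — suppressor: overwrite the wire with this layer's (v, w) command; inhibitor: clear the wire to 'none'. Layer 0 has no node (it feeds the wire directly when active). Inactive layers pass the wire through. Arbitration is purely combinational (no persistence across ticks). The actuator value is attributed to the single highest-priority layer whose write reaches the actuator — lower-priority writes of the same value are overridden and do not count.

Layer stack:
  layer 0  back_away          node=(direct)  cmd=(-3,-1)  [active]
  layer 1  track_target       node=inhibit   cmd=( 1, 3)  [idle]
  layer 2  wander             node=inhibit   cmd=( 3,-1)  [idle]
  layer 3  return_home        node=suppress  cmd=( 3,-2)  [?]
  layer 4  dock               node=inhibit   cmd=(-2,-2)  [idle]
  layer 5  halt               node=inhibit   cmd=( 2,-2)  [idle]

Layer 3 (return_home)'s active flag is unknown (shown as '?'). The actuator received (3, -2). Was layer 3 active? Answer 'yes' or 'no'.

If layer 3 is active=yes:
  actuator would be (3, -2)
If layer 3 is active=no:
  actuator would be (-3, -1)
Observed (3, -2), so layer 3 was active.

yes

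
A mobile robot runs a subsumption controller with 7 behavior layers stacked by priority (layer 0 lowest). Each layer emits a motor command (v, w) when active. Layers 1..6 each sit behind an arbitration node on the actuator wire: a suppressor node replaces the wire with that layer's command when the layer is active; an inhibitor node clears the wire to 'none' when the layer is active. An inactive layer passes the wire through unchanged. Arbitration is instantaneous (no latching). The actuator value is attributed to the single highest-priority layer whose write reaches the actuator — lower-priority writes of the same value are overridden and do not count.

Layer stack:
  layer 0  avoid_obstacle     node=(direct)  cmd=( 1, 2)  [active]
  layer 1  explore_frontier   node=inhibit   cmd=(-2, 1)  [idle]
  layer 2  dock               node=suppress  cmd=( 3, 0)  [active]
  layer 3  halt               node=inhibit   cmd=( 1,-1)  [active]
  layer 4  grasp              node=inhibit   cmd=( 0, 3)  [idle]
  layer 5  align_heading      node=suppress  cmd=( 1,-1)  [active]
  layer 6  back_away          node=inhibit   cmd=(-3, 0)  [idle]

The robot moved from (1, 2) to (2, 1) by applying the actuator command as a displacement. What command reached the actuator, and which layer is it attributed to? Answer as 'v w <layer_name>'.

displacement = (2, 1) − (1, 2) = (1, -1)
layer 0 (avoid_obstacle) active — direct: (1, 2)
layer 1 (explore_frontier) idle — unchanged: (1, 2)
layer 2 (dock) active — suppresses: (3, 0)
layer 3 (halt) active — inhibits: none
layer 4 (grasp) idle — unchanged: none
layer 5 (align_heading) active — suppresses: (1, -1)
layer 6 (back_away) idle — unchanged: (1, -1)
→ actuator (1, -1) — from layer 5 (align_heading)

1 -1 align_heading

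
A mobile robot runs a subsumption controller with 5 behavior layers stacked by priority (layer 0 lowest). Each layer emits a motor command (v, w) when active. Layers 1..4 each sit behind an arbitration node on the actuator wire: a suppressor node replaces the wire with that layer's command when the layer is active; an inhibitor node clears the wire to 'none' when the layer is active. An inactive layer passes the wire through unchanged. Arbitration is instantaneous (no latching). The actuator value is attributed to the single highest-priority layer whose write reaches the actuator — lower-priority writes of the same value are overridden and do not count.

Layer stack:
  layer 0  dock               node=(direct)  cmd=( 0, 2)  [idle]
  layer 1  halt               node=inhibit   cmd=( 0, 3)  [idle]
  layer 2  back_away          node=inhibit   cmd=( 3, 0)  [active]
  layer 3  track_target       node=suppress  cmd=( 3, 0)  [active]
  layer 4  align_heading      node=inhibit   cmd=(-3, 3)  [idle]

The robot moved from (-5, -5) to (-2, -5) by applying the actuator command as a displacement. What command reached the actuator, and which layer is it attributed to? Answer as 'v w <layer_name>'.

displacement = (-2, -5) − (-5, -5) = (3, 0)
layer 0 (dock) idle — none
layer 1 (halt) idle — unchanged: none
layer 2 (back_away) active — inhibits: none
layer 3 (track_target) active — suppresses: (3, 0)
layer 4 (align_heading) idle — unchanged: (3, 0)
→ actuator (3, 0) — from layer 3 (track_target)

3 0 track_target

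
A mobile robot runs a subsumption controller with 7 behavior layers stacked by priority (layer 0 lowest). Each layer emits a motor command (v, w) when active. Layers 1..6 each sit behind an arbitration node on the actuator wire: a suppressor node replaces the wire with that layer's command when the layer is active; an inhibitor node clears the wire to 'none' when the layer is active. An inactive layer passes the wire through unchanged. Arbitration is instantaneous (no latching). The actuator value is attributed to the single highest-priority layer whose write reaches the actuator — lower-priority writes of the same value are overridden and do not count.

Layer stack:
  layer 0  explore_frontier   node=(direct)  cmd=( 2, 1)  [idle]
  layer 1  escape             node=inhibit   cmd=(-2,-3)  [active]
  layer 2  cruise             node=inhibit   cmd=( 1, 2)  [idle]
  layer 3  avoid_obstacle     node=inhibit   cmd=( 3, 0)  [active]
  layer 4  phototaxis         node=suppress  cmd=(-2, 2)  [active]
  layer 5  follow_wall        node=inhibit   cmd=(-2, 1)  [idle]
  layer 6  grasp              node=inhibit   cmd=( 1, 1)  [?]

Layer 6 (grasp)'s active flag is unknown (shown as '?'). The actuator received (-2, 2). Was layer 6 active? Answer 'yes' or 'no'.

If layer 6 is active=yes:
  actuator would be none
If layer 6 is active=no:
  actuator would be (-2, 2)
Observed (-2, 2), so layer 6 was idle.

no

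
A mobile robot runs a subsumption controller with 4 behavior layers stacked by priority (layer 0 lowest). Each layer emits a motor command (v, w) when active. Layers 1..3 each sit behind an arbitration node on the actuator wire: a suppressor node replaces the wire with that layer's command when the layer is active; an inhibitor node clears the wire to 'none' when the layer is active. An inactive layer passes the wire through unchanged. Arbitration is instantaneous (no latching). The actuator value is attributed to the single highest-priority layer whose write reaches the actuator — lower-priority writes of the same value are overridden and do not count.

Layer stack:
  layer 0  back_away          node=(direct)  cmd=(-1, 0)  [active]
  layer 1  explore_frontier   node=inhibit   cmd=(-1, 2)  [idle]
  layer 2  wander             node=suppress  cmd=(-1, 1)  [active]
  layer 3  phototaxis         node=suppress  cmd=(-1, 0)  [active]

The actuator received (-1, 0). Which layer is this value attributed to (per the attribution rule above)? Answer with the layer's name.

layer 0 (back_away) active — direct: (-1, 0)
layer 1 (explore_frontier) idle — unchanged: (-1, 0)
layer 2 (wander) active — suppresses: (-1, 1)
layer 3 (phototaxis) active — suppresses: (-1, 0)
→ actuator (-1, 0)
last writer: layer 3 = phototaxis

phototaxis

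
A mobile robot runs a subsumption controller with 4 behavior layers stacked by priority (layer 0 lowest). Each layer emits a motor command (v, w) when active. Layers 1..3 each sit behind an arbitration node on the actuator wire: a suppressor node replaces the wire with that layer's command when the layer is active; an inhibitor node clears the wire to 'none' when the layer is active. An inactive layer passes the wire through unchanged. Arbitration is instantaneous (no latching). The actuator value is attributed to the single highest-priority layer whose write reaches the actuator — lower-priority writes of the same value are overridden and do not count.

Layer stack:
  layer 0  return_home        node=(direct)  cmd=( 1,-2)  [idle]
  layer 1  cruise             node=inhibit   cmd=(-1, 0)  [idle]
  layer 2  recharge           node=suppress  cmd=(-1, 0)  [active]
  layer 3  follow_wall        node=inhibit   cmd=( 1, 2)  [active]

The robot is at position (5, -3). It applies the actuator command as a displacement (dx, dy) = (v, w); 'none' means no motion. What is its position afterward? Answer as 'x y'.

5 -3

[0] return_home off; wire := none
[1] cruise off; pass none
[2] recharge on (suppress); wire := (-1, 0)
[3] follow_wall on (inhibit); wire := none
output none
position: (5, -3) + none = (5, -3)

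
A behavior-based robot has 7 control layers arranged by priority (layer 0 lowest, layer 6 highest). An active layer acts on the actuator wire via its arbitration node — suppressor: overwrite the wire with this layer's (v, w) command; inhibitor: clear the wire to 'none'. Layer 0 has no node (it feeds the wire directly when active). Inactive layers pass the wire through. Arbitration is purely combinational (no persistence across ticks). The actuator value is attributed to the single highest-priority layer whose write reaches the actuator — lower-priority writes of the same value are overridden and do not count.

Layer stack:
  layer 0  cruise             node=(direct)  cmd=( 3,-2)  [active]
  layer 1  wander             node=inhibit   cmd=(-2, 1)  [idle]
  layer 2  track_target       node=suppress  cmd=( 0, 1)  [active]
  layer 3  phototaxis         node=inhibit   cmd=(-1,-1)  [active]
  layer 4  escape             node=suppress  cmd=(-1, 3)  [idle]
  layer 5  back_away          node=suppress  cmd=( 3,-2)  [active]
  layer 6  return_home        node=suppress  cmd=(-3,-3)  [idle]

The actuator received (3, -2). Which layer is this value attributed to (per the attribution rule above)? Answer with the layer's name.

layer 0 (cruise) active — direct: (3, -2)
layer 1 (wander) idle — unchanged: (3, -2)
layer 2 (track_target) active — suppresses: (0, 1)
layer 3 (phototaxis) active — inhibits: none
layer 4 (escape) idle — unchanged: none
layer 5 (back_away) active — suppresses: (3, -2)
layer 6 (return_home) idle — unchanged: (3, -2)
→ actuator (3, -2)
last writer: layer 5 = back_away

back_away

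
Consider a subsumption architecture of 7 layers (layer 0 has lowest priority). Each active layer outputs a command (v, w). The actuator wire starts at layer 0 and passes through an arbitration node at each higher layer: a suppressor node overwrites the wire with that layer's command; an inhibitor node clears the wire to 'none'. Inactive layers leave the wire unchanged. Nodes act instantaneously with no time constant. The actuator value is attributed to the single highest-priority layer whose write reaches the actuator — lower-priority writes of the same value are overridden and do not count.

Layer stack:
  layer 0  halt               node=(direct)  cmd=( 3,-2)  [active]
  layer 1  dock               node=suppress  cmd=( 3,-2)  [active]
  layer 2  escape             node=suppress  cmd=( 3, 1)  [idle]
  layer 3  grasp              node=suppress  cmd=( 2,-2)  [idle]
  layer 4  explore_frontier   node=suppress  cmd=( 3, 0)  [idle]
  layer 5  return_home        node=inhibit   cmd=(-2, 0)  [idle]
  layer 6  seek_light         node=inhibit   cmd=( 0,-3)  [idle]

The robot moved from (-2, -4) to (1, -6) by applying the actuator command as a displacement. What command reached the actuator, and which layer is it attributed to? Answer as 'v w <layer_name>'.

displacement = (1, -6) − (-2, -4) = (3, -2)
layer 0 (halt) active — direct: (3, -2)
layer 1 (dock) active — suppresses: (3, -2)
layer 2 (escape) idle — unchanged: (3, -2)
layer 3 (grasp) idle — unchanged: (3, -2)
layer 4 (explore_frontier) idle — unchanged: (3, -2)
layer 5 (return_home) idle — unchanged: (3, -2)
layer 6 (seek_light) idle — unchanged: (3, -2)
→ actuator (3, -2) — from layer 1 (dock)

3 -2 dock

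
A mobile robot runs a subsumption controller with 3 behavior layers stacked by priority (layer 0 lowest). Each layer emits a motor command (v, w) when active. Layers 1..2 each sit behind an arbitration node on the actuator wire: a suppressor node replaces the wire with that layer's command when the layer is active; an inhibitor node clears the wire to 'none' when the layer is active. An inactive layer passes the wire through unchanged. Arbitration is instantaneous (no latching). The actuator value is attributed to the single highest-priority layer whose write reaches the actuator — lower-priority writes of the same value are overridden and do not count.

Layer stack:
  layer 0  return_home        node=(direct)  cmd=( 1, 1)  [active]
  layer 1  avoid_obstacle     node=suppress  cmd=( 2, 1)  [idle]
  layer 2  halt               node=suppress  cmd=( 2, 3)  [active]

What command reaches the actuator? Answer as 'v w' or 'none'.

2 3

L0 return_home: active, feeds wire = (1, 1)
L1 avoid_obstacle: idle → wire stays (1, 1)
L2 halt: active, suppressor → wire = (2, 3)
actuator = (2, 3)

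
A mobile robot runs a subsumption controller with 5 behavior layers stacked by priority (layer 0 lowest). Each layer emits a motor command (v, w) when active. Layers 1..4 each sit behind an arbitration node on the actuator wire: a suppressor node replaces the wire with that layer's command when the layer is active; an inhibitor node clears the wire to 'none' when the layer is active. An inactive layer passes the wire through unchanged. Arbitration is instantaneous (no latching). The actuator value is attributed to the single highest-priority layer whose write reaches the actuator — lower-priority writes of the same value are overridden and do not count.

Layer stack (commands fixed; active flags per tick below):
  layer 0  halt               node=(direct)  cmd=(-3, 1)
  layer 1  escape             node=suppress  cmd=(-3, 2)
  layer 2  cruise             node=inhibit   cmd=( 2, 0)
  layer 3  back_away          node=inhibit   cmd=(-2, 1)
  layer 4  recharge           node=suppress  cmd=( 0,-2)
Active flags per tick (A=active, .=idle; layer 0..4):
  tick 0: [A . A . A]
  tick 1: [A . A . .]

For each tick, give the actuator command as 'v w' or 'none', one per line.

tick 0:
  layer 0 (halt) active — direct: (-3, 1)
  layer 1 (escape) idle — unchanged: (-3, 1)
  layer 2 (cruise) active — inhibits: none
  layer 3 (back_away) idle — unchanged: none
  layer 4 (recharge) active — suppresses: (0, -2)
  → actuator (0, -2)
tick 1:
  layer 0 (halt) active — direct: (-3, 1)
  layer 1 (escape) idle — unchanged: (-3, 1)
  layer 2 (cruise) active — inhibits: none
  layer 3 (back_away) idle — unchanged: none
  layer 4 (recharge) idle — unchanged: none
  → actuator none

0 -2
none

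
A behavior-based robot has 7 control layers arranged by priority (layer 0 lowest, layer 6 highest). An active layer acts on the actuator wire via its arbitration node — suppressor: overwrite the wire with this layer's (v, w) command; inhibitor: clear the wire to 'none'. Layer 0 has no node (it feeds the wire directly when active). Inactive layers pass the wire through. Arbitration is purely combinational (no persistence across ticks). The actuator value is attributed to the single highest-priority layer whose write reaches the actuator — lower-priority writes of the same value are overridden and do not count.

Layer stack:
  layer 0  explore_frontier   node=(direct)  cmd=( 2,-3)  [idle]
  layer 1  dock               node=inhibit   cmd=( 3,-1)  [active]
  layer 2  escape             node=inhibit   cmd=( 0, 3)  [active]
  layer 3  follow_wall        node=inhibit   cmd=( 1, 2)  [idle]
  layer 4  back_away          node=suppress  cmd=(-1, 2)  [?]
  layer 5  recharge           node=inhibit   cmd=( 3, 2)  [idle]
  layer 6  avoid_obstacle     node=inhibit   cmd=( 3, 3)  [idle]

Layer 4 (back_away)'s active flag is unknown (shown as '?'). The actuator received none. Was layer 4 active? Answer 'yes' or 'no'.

If layer 4 is active=yes:
  actuator would be (-1, 2)
If layer 4 is active=no:
  actuator would be none
Observed none, so layer 4 was idle.

no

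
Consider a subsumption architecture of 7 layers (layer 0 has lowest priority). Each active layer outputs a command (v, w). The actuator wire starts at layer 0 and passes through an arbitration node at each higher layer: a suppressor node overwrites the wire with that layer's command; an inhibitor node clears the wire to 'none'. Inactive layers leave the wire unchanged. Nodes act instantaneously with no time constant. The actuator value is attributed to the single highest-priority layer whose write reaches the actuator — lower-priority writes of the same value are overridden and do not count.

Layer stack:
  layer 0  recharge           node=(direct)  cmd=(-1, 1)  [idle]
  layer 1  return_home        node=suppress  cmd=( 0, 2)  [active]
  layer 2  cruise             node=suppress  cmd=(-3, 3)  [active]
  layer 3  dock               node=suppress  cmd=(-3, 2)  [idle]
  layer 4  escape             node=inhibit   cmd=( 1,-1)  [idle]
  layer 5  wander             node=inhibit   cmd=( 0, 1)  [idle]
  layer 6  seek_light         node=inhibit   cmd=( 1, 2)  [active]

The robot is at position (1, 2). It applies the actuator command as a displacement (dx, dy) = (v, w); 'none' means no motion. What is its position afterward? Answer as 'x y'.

layer 0 (recharge) idle — none
layer 1 (return_home) active — suppresses: (0, 2)
layer 2 (cruise) active — suppresses: (-3, 3)
layer 3 (dock) idle — unchanged: (-3, 3)
layer 4 (escape) idle — unchanged: (-3, 3)
layer 5 (wander) idle — unchanged: (-3, 3)
layer 6 (seek_light) active — inhibits: none
→ actuator none
position: (1, 2) + none = (1, 2)

1 2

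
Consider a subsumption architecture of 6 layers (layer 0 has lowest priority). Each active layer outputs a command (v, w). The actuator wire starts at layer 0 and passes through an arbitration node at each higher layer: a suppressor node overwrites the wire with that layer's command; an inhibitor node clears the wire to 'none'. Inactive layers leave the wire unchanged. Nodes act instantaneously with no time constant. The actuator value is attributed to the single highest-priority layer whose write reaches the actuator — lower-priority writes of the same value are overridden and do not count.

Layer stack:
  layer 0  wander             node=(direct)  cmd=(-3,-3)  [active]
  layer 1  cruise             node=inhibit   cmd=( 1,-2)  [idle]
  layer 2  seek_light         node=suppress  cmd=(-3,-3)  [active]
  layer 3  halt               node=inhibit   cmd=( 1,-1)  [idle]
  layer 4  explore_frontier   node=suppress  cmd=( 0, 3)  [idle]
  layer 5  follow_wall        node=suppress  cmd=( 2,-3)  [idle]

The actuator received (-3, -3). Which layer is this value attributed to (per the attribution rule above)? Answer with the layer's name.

layer 0 (wander) active — direct: (-3, -3)
layer 1 (cruise) idle — unchanged: (-3, -3)
layer 2 (seek_light) active — suppresses: (-3, -3)
layer 3 (halt) idle — unchanged: (-3, -3)
layer 4 (explore_frontier) idle — unchanged: (-3, -3)
layer 5 (follow_wall) idle — unchanged: (-3, -3)
→ actuator (-3, -3)
last writer: layer 2 = seek_light

seek_light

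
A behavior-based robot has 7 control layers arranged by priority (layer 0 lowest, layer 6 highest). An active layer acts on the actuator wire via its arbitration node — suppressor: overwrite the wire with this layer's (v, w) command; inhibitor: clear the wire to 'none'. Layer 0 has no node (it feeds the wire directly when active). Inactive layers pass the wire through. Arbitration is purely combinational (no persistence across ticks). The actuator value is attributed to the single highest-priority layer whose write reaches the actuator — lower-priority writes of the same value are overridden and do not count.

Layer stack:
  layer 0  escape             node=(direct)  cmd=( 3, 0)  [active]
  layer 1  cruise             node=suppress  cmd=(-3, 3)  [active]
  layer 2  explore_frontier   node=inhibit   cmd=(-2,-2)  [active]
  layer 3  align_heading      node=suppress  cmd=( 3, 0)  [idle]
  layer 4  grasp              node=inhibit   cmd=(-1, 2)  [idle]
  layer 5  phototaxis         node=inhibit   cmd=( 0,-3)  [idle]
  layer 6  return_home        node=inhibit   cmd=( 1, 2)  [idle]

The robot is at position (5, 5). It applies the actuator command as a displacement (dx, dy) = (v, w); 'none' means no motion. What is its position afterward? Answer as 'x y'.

layer 0 (escape) active — direct: (3, 0)
layer 1 (cruise) active — suppresses: (-3, 3)
layer 2 (explore_frontier) active — inhibits: none
layer 3 (align_heading) idle — unchanged: none
layer 4 (grasp) idle — unchanged: none
layer 5 (phototaxis) idle — unchanged: none
layer 6 (return_home) idle — unchanged: none
→ actuator none
position: (5, 5) + none = (5, 5)

5 5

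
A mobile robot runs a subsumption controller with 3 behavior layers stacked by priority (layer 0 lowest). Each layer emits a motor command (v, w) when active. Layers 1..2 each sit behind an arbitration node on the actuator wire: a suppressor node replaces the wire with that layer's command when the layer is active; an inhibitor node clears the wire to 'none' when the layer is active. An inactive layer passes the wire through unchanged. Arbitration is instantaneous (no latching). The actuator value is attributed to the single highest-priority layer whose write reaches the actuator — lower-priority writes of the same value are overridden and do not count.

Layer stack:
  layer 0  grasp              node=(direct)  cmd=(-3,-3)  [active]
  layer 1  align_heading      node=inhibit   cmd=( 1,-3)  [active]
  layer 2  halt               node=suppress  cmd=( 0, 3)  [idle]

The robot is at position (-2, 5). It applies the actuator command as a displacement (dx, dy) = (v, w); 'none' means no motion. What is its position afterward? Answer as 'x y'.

-2 5

L0 grasp: active, feeds wire = (-3, -3)
L1 align_heading: active, inhibitor → wire = none
L2 halt: idle → wire stays none
actuator = none
position: (-2, 5) + none = (-2, 5)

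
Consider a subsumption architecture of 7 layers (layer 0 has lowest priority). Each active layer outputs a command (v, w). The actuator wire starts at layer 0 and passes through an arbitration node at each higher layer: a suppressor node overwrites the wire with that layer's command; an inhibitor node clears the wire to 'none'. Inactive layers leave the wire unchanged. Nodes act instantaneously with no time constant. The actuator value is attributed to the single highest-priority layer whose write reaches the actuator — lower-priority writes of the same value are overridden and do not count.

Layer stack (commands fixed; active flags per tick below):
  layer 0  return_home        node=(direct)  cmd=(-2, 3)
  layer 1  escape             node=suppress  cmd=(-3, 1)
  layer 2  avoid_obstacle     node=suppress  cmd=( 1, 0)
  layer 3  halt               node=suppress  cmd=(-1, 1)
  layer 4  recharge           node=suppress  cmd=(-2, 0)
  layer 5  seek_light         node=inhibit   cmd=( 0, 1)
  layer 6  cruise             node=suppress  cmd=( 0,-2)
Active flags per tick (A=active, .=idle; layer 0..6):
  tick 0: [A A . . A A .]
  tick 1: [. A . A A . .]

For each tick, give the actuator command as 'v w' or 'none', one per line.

tick 0:
  [0] return_home on; wire := (-2, 3)
  [1] escape on (suppress); wire := (-3, 1)
  [2] avoid_obstacle off; pass (-3, 1)
  [3] halt off; pass (-3, 1)
  [4] recharge on (suppress); wire := (-2, 0)
  [5] seek_light on (inhibit); wire := none
  [6] cruise off; pass none
  output none
tick 1:
  [0] return_home off; wire := none
  [1] escape on (suppress); wire := (-3, 1)
  [2] avoid_obstacle off; pass (-3, 1)
  [3] halt on (suppress); wire := (-1, 1)
  [4] recharge on (suppress); wire := (-2, 0)
  [5] seek_light off; pass (-2, 0)
  [6] cruise off; pass (-2, 0)
  output (-2, 0)

none
-2 0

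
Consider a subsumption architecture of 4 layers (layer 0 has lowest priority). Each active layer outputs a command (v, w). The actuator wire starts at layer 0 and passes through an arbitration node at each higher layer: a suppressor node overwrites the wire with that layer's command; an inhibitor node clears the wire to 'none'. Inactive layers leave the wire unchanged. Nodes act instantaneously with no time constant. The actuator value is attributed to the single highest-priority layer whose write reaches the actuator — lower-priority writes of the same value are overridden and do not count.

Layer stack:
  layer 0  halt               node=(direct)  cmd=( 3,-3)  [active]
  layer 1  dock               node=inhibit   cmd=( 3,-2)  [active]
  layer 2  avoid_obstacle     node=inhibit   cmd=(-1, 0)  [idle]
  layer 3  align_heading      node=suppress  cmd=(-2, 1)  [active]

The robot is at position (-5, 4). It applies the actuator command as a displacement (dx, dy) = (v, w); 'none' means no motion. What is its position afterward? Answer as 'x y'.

[0] halt on; wire := (3, -3)
[1] dock on (inhibit); wire := none
[2] avoid_obstacle off; pass none
[3] align_heading on (suppress); wire := (-2, 1)
output (-2, 1)
position: (-5, 4) + (-2, 1) = (-7, 5)

-7 5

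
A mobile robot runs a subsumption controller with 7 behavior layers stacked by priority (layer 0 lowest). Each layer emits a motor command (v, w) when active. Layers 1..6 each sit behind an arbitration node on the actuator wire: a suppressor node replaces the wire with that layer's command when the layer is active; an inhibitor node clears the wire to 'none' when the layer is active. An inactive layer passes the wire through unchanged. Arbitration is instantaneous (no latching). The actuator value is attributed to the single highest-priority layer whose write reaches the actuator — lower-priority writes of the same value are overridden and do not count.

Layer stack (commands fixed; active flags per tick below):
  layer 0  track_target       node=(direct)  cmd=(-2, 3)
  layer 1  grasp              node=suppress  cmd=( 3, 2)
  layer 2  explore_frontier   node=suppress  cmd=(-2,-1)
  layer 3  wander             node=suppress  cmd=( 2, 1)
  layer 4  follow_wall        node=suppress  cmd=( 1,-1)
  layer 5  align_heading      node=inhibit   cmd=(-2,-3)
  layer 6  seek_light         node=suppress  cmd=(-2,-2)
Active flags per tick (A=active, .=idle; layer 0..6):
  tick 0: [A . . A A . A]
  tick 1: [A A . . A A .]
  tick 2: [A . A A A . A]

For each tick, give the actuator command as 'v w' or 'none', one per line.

-2 -2
none
-2 -2

tick 0:
  L0 track_target: active, feeds wire = (-2, 3)
  L1 grasp: idle → wire stays (-2, 3)
  L2 explore_frontier: idle → wire stays (-2, 3)
  L3 wander: active, suppressor → wire = (2, 1)
  L4 follow_wall: active, suppressor → wire = (1, -1)
  L5 align_heading: idle → wire stays (1, -1)
  L6 seek_light: active, suppressor → wire = (-2, -2)
  actuator = (-2, -2)
tick 1:
  L0 track_target: active, feeds wire = (-2, 3)
  L1 grasp: active, suppressor → wire = (3, 2)
  L2 explore_frontier: idle → wire stays (3, 2)
  L3 wander: idle → wire stays (3, 2)
  L4 follow_wall: active, suppressor → wire = (1, -1)
  L5 align_heading: active, inhibitor → wire = none
  L6 seek_light: idle → wire stays none
  actuator = none
tick 2:
  L0 track_target: active, feeds wire = (-2, 3)
  L1 grasp: idle → wire stays (-2, 3)
  L2 explore_frontier: active, suppressor → wire = (-2, -1)
  L3 wander: active, suppressor → wire = (2, 1)
  L4 follow_wall: active, suppressor → wire = (1, -1)
  L5 align_heading: idle → wire stays (1, -1)
  L6 seek_light: active, suppressor → wire = (-2, -2)
  actuator = (-2, -2)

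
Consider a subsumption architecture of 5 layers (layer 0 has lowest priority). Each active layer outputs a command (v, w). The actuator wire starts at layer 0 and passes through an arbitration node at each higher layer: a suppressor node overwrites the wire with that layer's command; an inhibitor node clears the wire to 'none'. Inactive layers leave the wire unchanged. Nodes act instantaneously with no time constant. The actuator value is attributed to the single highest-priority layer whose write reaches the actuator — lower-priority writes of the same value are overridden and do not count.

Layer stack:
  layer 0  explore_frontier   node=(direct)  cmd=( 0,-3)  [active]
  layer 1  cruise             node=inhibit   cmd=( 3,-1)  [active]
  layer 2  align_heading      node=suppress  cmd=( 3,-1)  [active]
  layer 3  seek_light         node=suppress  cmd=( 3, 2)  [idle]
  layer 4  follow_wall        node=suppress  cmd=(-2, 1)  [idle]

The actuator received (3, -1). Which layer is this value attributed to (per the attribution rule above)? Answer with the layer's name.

layer 0 (explore_frontier) active — direct: (0, -3)
layer 1 (cruise) active — inhibits: none
layer 2 (align_heading) active — suppresses: (3, -1)
layer 3 (seek_light) idle — unchanged: (3, -1)
layer 4 (follow_wall) idle — unchanged: (3, -1)
→ actuator (3, -1)
last writer: layer 2 = align_heading

align_heading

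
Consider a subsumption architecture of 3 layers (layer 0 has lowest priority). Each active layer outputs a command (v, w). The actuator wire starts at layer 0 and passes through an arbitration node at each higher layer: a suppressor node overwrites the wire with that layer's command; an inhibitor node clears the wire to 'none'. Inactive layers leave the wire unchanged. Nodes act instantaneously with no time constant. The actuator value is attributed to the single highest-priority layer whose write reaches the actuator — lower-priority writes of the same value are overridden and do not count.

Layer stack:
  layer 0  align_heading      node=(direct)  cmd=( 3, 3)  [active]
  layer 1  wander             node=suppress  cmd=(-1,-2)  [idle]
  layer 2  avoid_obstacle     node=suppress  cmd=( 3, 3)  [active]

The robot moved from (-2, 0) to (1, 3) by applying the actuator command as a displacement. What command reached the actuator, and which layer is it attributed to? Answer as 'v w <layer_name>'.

displacement = (1, 3) − (-2, 0) = (3, 3)
[0] align_heading on; wire := (3, 3)
[1] wander off; pass (3, 3)
[2] avoid_obstacle on (suppress); wire := (3, 3)
output (3, 3) — from layer 2 (avoid_obstacle)

3 3 avoid_obstacle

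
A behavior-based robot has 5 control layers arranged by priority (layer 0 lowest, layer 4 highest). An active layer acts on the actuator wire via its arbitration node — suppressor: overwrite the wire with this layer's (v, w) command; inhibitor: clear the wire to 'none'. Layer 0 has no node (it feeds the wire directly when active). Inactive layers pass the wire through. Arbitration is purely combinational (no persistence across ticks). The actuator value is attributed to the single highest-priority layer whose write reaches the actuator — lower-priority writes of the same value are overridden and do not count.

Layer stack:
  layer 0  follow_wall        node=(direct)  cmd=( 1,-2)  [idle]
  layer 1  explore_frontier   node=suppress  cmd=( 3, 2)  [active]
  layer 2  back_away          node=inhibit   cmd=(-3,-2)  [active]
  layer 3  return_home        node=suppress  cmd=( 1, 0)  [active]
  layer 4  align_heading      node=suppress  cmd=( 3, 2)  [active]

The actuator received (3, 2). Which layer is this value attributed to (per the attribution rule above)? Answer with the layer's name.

layer 0 (follow_wall) idle — none
layer 1 (explore_frontier) active — suppresses: (3, 2)
layer 2 (back_away) active — inhibits: none
layer 3 (return_home) active — suppresses: (1, 0)
layer 4 (align_heading) active — suppresses: (3, 2)
→ actuator (3, 2)
last writer: layer 4 = align_heading

align_heading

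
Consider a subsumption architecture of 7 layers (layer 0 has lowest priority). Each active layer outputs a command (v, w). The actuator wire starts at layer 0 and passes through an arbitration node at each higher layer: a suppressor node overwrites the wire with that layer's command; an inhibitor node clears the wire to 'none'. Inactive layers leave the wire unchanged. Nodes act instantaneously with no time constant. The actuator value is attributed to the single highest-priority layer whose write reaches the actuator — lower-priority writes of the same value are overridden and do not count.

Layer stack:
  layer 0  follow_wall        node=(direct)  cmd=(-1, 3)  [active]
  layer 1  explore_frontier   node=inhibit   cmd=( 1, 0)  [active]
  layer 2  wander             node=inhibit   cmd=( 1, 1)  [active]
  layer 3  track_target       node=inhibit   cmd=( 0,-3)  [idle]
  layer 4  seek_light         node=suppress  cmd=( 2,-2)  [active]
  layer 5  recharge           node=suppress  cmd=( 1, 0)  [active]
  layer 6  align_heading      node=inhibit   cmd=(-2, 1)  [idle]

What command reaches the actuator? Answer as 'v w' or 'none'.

1 0

L0 follow_wall: active, feeds wire = (-1, 3)
L1 explore_frontier: active, inhibitor → wire = none
L2 wander: active, inhibitor → wire = none
L3 track_target: idle → wire stays none
L4 seek_light: active, suppressor → wire = (2, -2)
L5 recharge: active, suppressor → wire = (1, 0)
L6 align_heading: idle → wire stays (1, 0)
actuator = (1, 0)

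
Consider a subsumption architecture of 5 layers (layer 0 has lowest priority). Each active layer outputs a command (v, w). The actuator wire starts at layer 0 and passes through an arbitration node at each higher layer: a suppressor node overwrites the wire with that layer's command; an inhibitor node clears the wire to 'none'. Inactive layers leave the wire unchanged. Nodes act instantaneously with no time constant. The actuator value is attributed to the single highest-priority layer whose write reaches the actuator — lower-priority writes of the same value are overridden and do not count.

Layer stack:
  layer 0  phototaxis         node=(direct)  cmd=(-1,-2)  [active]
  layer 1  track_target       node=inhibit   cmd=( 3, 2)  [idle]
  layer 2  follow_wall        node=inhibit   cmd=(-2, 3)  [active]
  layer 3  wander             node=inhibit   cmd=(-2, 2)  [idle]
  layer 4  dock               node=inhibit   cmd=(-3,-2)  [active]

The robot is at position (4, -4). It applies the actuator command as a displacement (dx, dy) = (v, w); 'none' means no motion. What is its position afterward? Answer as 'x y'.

4 -4

L0 phototaxis: active, feeds wire = (-1, -2)
L1 track_target: idle → wire stays (-1, -2)
L2 follow_wall: active, inhibitor → wire = none
L3 wander: idle → wire stays none
L4 dock: active, inhibitor → wire = none
actuator = none
position: (4, -4) + none = (4, -4)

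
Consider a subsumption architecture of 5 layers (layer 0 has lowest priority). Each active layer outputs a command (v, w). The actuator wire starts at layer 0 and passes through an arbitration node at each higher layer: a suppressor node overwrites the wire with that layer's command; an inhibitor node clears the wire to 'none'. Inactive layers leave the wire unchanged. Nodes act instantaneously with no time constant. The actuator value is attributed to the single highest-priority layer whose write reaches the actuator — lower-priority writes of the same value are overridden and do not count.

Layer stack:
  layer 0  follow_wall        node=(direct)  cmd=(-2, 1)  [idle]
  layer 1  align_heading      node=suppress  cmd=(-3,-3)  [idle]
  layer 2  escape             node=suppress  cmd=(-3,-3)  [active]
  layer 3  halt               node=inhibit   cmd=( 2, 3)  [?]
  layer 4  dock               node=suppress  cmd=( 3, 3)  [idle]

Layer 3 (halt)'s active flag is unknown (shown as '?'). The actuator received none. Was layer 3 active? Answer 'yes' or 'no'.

yes

If layer 3 is active=yes:
  actuator would be none
If layer 3 is active=no:
  actuator would be (-3, -3)
Observed none, so layer 3 was active.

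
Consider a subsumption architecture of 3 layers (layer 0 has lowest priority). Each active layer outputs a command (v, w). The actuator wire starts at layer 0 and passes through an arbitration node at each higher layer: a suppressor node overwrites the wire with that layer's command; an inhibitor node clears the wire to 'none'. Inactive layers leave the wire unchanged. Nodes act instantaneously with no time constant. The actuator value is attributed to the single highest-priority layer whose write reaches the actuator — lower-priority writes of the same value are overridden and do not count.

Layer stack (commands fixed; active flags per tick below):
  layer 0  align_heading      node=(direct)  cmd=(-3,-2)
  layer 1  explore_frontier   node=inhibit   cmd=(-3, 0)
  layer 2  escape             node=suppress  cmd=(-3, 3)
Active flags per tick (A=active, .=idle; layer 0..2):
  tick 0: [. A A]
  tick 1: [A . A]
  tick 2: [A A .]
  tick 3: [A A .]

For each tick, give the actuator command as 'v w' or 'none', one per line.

-3 3
-3 3
none
none

tick 0:
  L0 align_heading: idle → wire = none
  L1 explore_frontier: active, inhibitor → wire = none
  L2 escape: active, suppressor → wire = (-3, 3)
  actuator = (-3, 3)
tick 1:
  L0 align_heading: active, feeds wire = (-3, -2)
  L1 explore_frontier: idle → wire stays (-3, -2)
  L2 escape: active, suppressor → wire = (-3, 3)
  actuator = (-3, 3)
tick 2:
  L0 align_heading: active, feeds wire = (-3, -2)
  L1 explore_frontier: active, inhibitor → wire = none
  L2 escape: idle → wire stays none
  actuator = none
tick 3:
  L0 align_heading: active, feeds wire = (-3, -2)
  L1 explore_frontier: active, inhibitor → wire = none
  L2 escape: idle → wire stays none
  actuator = none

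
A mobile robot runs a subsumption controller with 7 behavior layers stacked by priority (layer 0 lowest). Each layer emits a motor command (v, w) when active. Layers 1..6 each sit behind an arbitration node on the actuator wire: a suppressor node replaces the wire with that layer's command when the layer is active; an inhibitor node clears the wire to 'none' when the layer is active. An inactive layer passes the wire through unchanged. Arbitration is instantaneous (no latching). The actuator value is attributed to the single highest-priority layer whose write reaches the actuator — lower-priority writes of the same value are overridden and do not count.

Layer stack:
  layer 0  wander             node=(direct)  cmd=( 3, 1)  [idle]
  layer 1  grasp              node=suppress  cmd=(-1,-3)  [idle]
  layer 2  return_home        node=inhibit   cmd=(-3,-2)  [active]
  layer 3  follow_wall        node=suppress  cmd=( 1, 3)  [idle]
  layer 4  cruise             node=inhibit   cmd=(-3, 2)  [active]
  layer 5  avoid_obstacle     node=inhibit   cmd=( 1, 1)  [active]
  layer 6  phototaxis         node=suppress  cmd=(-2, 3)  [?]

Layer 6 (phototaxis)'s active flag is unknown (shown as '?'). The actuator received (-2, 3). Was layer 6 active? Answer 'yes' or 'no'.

yes

If layer 6 is active=yes:
  actuator would be (-2, 3)
If layer 6 is active=no:
  actuator would be none
Observed (-2, 3), so layer 6 was active.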